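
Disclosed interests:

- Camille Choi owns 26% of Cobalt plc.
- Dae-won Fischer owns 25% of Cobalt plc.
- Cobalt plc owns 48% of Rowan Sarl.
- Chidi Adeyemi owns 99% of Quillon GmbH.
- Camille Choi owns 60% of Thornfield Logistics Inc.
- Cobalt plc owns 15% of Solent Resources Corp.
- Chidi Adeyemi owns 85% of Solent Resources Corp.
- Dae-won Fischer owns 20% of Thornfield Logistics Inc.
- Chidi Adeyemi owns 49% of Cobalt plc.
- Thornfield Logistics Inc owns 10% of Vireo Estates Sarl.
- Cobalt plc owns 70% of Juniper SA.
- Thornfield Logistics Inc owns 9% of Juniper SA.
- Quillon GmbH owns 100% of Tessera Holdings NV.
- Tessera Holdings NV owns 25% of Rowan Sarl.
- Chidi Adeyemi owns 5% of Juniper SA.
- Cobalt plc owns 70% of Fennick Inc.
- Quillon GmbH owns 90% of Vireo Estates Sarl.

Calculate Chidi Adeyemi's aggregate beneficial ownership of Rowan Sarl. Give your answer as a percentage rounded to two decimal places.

48.27%

Chidi reaches Rowan along 2 paths.
Via Quillon → Tessera: 99% × 100% × 25% = 24.75%.
Via Cobalt: 49% × 48% = 23.52%.
Total: 24.75% + 23.52% = 48.27%.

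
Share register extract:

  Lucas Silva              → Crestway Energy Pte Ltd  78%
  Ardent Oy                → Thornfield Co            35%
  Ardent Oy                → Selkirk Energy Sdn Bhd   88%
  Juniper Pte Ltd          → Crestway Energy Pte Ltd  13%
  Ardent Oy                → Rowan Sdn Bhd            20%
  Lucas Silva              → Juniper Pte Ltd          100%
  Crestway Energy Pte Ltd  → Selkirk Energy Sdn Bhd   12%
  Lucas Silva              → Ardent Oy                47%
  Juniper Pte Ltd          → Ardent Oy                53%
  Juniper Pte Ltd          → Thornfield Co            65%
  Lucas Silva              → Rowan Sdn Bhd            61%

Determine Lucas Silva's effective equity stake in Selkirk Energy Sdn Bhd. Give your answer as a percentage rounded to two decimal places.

Lucas reaches Selkirk along 4 paths.
Via Crestway: 78% × 12% = 9.36%.
Via Juniper → Crestway: 100% × 13% × 12% = 1.56%.
Via Ardent: 47% × 88% = 41.36%.
Via Juniper → Ardent: 100% × 53% × 88% = 46.64%.
Total: 9.36% + 1.56% + 41.36% + 46.64% = 98.92%.

98.92%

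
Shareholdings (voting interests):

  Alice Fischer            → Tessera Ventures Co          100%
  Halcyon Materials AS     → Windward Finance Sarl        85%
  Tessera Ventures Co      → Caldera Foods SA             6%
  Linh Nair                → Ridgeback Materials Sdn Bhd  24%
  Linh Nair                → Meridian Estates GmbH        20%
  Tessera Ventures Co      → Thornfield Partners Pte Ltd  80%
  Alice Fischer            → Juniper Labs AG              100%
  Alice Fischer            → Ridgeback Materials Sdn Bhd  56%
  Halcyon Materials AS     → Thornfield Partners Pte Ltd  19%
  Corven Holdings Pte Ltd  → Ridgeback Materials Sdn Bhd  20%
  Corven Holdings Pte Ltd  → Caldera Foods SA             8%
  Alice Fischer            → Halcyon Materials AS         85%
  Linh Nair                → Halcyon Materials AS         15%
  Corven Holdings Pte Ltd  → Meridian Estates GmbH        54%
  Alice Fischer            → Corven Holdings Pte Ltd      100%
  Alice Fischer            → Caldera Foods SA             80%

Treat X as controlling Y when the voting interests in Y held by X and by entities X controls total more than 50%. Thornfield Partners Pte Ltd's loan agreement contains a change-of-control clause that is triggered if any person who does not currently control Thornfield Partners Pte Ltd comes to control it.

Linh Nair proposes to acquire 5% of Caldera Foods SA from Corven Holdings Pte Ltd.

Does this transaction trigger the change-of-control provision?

No

The purchase adds only to Linh's holdings (Corven's stake shrinks), so Linh is the only person who could newly come to control Thornfield.
Linh's largest direct stake is 24% in Ridgeback, which does not meet the threshold, so Linh controls no company.
Neither Linh nor any entity Linh controls holds any voting interest in Thornfield.
So before the transaction, Linh does not control Thornfield.
After the purchase, Linh holds 5% of Caldera directly, and Corven's stake falls to 3%.
Linh's side now holds 5% of Caldera, not > 50%, so Linh still does not control Caldera.
After the transaction, neither Linh nor any entity Linh controls holds a voting interest in Thornfield, so Linh still does not control it.
No new person acquires control, so the clause is not triggered.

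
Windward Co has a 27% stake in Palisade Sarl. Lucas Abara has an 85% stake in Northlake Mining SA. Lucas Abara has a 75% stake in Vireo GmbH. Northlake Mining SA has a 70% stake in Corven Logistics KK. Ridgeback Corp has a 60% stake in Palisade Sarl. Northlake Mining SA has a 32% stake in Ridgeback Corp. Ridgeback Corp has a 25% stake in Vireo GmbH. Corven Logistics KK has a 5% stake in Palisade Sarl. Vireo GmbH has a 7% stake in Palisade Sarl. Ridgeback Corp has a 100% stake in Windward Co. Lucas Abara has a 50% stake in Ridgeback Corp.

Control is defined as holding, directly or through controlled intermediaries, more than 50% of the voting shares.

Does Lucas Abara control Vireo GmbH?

Lucas holds 85% of Northlake, so Lucas controls Northlake.
Lucas and Northlake together hold 50% + 32% = 82% of Ridgeback, so Lucas controls Ridgeback.
Ridgeback and Lucas together hold 25% + 75% = 100% of Vireo, so Lucas controls Vireo.

Yes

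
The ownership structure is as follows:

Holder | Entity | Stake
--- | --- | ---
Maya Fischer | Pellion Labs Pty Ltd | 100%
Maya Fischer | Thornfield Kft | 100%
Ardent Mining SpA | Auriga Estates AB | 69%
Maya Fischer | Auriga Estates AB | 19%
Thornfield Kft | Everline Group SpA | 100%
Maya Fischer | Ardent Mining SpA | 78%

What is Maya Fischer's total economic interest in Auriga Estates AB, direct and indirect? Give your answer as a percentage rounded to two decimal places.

Maya reaches Auriga along 2 paths.
Via Ardent: 78% × 69% = 53.82%.
Direct stake: 19% = 19%.
Total: 53.82% + 19% = 72.82%.

72.82%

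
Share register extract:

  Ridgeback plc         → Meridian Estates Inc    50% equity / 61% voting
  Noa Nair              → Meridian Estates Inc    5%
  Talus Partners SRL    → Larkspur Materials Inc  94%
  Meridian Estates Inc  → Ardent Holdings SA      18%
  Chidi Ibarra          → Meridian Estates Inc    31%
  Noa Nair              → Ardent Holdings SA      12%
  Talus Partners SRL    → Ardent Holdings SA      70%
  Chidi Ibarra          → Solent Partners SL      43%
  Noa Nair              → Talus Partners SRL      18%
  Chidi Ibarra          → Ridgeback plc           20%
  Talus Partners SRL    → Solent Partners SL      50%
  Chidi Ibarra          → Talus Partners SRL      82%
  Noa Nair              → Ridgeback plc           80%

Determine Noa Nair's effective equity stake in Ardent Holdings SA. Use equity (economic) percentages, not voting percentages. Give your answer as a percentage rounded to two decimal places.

32.70%

Noa reaches Ardent along 4 paths.
Direct stake: 12% = 12%.
Via Talus: 18% × 70% = 12.6%.
Via Ridgeback → Meridian: 80% × 50% × 18% = 7.2%.
Via Meridian: 5% × 18% = 0.9%.
Total: 12% + 12.6% + 7.2% + 0.9% = 32.7%.
Rounded: 32.70%.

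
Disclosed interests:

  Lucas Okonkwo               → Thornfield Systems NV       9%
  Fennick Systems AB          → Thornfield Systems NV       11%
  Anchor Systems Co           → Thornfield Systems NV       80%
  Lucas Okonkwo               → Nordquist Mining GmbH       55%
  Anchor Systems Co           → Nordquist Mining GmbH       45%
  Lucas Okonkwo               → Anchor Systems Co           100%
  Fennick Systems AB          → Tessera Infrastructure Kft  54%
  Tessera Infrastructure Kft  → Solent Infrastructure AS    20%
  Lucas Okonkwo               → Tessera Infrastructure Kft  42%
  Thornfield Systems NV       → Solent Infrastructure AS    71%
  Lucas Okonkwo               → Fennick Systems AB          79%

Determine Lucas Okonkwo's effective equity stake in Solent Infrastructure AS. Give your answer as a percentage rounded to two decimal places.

86.29%

Lucas reaches Solent along 5 paths.
Via Thornfield: 9% × 71% = 6.39%.
Via Anchor → Thornfield: 100% × 80% × 71% = 56.8%.
Via Fennick → Thornfield: 79% × 11% × 71% = 6.1699%.
Via Tessera: 42% × 20% = 8.4%.
Via Fennick → Tessera: 79% × 54% × 20% = 8.532%.
Total: 6.39% + 56.8% + 6.1699% + 8.4% + 8.532% = 86.2919%.
Rounded: 86.29%.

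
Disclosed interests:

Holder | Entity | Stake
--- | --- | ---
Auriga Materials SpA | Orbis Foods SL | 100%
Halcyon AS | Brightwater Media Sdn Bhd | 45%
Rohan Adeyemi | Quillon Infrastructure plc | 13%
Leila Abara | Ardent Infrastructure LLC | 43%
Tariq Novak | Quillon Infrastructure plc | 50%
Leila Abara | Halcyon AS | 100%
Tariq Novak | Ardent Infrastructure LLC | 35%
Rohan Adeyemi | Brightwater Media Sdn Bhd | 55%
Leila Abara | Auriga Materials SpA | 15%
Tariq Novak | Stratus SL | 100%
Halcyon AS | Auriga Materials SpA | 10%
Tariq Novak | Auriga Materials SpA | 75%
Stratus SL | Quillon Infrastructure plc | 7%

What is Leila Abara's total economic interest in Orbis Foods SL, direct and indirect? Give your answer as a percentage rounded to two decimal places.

25.00%

Leila reaches Orbis along 2 paths.
Via Halcyon → Auriga: 100% × 10% × 100% = 10%.
Via Auriga: 15% × 100% = 15%.
Total: 10% + 15% = 25%.
Rounded: 25.00%.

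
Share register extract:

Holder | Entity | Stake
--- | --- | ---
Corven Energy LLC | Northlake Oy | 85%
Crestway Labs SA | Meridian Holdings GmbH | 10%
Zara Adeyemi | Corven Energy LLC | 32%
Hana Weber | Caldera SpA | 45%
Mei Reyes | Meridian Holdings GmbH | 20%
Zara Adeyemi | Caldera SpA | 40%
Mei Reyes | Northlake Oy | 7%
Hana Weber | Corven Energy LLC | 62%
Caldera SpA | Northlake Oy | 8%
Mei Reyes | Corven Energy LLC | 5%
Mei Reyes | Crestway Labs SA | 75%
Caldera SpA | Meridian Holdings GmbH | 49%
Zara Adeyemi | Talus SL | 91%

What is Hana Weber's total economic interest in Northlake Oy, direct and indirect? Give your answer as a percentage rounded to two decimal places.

56.30%

Hana reaches Northlake along 2 paths.
Via Caldera: 45% × 8% = 3.6%.
Via Corven: 62% × 85% = 52.7%.
Total: 3.6% + 52.7% = 56.3%.
Rounded: 56.30%.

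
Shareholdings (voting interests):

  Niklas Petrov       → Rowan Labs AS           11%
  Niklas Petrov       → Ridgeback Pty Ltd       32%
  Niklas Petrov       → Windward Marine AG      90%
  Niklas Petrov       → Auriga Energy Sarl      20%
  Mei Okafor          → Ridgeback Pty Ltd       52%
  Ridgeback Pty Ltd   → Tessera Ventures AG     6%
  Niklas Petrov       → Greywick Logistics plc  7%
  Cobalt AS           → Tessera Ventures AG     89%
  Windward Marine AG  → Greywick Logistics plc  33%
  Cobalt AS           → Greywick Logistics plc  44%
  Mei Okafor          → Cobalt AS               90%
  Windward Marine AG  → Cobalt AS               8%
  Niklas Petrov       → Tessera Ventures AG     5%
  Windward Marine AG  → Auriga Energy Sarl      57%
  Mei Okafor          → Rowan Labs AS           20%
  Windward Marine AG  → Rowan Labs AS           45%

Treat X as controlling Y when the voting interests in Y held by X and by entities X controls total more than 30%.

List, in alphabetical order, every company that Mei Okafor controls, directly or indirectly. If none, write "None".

Cobalt AS, Greywick Logistics plc, Ridgeback Pty Ltd, Tessera Ventures AG

Mei holds 52% of Ridgeback, so Mei controls Ridgeback.
Mei holds 90% of Cobalt, so Mei controls Cobalt.
Cobalt holds 44% of Greywick, so Mei controls Greywick.
Ridgeback and Cobalt together hold 6% + 89% = 95% of Tessera, so Mei controls Tessera.
No other company's threshold is met.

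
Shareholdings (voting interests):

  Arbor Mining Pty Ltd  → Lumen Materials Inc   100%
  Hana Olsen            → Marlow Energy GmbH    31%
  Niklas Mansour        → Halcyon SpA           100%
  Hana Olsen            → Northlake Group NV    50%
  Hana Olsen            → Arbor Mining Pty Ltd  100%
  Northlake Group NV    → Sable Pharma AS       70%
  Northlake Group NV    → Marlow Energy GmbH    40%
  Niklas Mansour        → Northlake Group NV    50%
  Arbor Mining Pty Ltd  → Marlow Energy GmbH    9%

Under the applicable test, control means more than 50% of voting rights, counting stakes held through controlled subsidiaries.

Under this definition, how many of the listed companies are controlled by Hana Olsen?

Hana holds 100% of Arbor, so Hana controls Arbor.
Arbor holds 100% of Lumen, so Hana controls Lumen.
No other company's threshold is met.
Hana controls 2 companies.

2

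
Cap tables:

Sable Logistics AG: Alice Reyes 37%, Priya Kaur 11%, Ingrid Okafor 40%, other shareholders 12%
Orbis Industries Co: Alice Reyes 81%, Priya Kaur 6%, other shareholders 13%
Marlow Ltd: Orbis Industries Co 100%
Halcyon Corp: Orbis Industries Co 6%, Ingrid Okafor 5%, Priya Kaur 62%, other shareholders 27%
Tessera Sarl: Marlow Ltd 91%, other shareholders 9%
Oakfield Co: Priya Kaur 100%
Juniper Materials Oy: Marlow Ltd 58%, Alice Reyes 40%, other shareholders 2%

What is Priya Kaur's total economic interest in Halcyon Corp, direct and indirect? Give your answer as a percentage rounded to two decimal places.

Priya reaches Halcyon along 2 paths.
Via Orbis: 6% × 6% = 0.36%.
Direct stake: 62% = 62%.
Total: 0.36% + 62% = 62.36%.

62.36%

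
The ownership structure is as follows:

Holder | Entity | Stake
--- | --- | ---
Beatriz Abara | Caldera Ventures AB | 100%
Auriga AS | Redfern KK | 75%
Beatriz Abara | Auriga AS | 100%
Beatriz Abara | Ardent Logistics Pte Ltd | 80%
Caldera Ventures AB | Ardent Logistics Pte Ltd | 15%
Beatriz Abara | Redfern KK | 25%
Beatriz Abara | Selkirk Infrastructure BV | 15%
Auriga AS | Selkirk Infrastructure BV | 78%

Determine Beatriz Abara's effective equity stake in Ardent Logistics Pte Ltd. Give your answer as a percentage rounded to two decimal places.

Beatriz reaches Ardent along 2 paths.
Via Caldera: 100% × 15% = 15%.
Direct stake: 80% = 80%.
Total: 15% + 80% = 95%.
Rounded: 95.00%.

95.00%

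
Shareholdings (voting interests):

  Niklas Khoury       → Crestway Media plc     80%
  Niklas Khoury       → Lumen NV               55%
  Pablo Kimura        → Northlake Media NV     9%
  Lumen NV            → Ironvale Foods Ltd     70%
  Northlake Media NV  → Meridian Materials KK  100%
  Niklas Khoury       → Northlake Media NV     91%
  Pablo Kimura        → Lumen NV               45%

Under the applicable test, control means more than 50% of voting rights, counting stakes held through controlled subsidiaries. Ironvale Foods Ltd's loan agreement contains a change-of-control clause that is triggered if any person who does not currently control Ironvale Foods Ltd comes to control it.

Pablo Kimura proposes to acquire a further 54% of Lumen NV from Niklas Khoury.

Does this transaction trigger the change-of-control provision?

Yes

The purchase adds only to Pablo's holdings (Niklas's stake shrinks), so Pablo is the only person who could newly come to control Ironvale.
Pablo's largest direct stake is 45% in Lumen, which does not meet the threshold, so Pablo controls no company.
Neither Pablo nor any entity Pablo controls holds any voting interest in Ironvale.
So before the transaction, Pablo does not control Ironvale.
After the purchase, Pablo's direct stake in Lumen rises to 45% + 54% = 99%, and Niklas's stake falls to 1%.
Pablo holds 99% of Lumen, so Pablo controls Lumen.
Lumen holds 70% of Ironvale, so Pablo controls Ironvale.
Pablo did not control Ironvale before and does after, so the clause is triggered.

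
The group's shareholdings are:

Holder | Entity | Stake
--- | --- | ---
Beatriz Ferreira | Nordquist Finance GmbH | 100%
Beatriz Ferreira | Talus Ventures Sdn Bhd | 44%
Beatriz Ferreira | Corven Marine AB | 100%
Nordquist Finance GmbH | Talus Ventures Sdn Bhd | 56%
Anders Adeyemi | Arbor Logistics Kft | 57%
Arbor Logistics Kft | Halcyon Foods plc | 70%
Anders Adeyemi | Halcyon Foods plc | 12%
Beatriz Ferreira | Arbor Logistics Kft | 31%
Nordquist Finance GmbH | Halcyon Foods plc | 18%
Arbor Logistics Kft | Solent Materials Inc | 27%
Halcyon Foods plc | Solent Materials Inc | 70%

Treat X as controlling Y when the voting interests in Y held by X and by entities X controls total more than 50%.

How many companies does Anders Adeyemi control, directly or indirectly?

Anders holds 57% of Arbor, so Anders controls Arbor.
Anders and Arbor together hold 12% + 70% = 82% of Halcyon, so Anders controls Halcyon.
Halcyon and Arbor together hold 70% + 27% = 97% of Solent, so Anders controls Solent.
No other company's threshold is met.
Anders controls 3 companies.

3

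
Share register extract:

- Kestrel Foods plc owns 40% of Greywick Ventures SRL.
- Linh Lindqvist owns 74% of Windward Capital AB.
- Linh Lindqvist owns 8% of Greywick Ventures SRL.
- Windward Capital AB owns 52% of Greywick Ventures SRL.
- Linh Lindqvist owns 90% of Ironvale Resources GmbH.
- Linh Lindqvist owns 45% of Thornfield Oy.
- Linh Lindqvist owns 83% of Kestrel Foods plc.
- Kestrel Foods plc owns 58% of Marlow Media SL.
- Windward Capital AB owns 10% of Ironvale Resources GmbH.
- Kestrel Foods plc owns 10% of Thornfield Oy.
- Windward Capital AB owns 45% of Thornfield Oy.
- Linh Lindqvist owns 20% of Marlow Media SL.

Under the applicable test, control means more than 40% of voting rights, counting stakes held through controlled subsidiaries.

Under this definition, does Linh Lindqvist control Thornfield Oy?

Yes

Linh holds 83% of Kestrel, so Linh controls Kestrel.
Linh holds 74% of Windward, so Linh controls Windward.
Linh and Kestrel and Windward together hold 45% + 10% + 45% = 100% of Thornfield, so Linh controls Thornfield.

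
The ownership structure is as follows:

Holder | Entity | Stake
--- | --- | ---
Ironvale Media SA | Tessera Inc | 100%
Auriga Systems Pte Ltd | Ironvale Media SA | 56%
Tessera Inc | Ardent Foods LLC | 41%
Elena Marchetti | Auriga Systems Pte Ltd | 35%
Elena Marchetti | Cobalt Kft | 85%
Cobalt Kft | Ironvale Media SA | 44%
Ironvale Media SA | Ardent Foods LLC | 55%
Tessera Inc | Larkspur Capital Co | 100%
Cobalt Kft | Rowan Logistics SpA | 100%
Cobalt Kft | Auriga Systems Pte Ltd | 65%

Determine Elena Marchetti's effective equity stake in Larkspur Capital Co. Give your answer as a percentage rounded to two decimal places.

Elena reaches Larkspur along 3 paths.
Via Cobalt → Auriga → Ironvale → Tessera: 85% × 65% × 56% × 100% × 100% = 30.94%.
Via Auriga → Ironvale → Tessera: 35% × 56% × 100% × 100% = 19.6%.
Via Cobalt → Ironvale → Tessera: 85% × 44% × 100% × 100% = 37.4%.
Total: 30.94% + 19.6% + 37.4% = 87.94%.

87.94%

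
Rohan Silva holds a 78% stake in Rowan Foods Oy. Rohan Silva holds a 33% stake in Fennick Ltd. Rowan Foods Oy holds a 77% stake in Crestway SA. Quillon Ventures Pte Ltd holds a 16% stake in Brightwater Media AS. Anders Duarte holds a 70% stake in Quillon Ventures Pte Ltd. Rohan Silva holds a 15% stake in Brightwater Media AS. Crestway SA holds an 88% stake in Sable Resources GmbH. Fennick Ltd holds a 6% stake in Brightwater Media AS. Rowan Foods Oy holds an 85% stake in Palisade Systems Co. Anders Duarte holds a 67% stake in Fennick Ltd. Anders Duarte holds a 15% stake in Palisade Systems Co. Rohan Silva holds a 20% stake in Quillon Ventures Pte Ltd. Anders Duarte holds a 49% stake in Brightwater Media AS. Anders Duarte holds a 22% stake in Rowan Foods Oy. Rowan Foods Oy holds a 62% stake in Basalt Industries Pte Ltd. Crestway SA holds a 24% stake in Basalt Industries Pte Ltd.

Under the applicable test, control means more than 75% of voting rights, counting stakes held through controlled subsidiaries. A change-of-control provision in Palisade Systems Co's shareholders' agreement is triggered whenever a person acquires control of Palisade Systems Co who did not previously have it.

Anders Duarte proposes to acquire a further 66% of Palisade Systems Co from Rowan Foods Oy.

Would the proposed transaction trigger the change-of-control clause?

The purchase adds only to Anders's holdings (Rowan's stake shrinks), so Anders is the only person who could newly come to control Palisade.
Anders's largest direct stake is 70% in Quillon, which does not meet the threshold, so Anders controls no company.
In Palisade, Anders's side holds only 15%, not > 75%.
So before the transaction, Anders does not control Palisade.
After the purchase, Anders's direct stake in Palisade rises to 15% + 66% = 81%, and Rowan's stake falls to 19%.
Anders holds 81% of Palisade, so Anders controls Palisade.
Anders did not control Palisade before and does after, so the clause is triggered.

Yes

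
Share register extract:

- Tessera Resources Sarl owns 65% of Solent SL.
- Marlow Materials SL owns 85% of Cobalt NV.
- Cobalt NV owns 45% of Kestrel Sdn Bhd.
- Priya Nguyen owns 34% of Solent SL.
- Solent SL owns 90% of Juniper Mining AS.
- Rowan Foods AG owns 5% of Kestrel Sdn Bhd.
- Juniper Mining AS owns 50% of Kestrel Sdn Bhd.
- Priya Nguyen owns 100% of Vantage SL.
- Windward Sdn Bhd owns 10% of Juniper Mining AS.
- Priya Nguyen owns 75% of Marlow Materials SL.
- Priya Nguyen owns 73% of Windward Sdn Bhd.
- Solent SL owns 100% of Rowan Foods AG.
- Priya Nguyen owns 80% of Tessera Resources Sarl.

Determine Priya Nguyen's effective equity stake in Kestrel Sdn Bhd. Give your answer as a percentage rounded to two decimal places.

Priya reaches Kestrel along 6 paths.
Via Tessera → Solent → Rowan: 80% × 65% × 100% × 5% = 2.6%.
Via Solent → Rowan: 34% × 100% × 5% = 1.7%.
Via Tessera → Solent → Juniper: 80% × 65% × 90% × 50% = 23.4%.
Via Solent → Juniper: 34% × 90% × 50% = 15.3%.
Via Windward → Juniper: 73% × 10% × 50% = 3.65%.
Via Marlow → Cobalt: 75% × 85% × 45% = 28.6875%.
Total: 2.6% + 1.7% + 23.4% + 15.3% + 3.65% + 28.6875% = 75.3375%.
Rounded: 75.34%.

75.34%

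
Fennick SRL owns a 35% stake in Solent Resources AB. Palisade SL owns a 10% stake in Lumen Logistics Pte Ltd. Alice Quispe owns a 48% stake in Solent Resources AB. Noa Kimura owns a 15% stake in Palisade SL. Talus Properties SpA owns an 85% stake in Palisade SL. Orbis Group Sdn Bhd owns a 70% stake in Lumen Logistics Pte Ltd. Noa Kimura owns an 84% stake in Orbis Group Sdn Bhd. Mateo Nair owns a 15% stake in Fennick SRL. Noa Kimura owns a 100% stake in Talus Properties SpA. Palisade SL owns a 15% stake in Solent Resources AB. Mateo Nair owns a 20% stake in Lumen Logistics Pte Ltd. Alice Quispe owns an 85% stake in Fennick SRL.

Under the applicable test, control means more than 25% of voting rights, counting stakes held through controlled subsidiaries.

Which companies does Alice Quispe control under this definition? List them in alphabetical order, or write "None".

Alice holds 85% of Fennick, so Alice controls Fennick.
Alice and Fennick together hold 48% + 35% = 83% of Solent, so Alice controls Solent.
No other company's threshold is met.

Fennick SRL, Solent Resources AB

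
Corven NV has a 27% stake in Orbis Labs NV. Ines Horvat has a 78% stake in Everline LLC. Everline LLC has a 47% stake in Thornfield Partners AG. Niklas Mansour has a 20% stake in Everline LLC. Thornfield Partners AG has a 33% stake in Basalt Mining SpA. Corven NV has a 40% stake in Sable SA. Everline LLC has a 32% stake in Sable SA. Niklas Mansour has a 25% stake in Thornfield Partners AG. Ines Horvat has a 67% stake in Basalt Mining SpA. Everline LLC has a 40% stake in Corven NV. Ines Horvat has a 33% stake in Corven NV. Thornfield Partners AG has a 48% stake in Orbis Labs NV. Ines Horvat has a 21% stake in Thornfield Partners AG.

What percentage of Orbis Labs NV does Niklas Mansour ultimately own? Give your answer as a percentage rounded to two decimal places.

18.67%

Niklas reaches Orbis along 3 paths.
Via Thornfield: 25% × 48% = 12%.
Via Everline → Thornfield: 20% × 47% × 48% = 4.512%.
Via Everline → Corven: 20% × 40% × 27% = 2.16%.
Total: 12% + 4.512% + 2.16% = 18.672%.
Rounded: 18.67%.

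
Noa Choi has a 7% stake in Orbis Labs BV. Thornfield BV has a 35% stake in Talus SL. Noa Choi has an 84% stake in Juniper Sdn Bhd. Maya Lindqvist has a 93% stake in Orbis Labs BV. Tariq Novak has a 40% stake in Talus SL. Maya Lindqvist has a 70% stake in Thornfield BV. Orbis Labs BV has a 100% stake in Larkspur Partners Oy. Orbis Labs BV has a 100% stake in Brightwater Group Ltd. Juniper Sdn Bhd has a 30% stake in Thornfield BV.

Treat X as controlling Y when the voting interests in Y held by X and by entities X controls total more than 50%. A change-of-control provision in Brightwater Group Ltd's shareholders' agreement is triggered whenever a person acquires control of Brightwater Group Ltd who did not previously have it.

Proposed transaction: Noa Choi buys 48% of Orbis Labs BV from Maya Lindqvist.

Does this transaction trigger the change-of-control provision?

The purchase adds only to Noa's holdings (Maya's stake shrinks), so Noa is the only person who could newly come to control Brightwater.
Noa holds 84% of Juniper, so Noa controls Juniper.
Neither Noa nor any entity Noa controls holds any voting interest in Brightwater.
So before the transaction, Noa does not control Brightwater.
After the purchase, Noa's direct stake in Orbis rises to 7% + 48% = 55%, and Maya's stake falls to 45%.
Noa holds 55% of Orbis, so Noa controls Orbis.
Orbis holds 100% of Brightwater, so Noa controls Brightwater.
Noa did not control Brightwater before and does after, so the clause is triggered.

Yes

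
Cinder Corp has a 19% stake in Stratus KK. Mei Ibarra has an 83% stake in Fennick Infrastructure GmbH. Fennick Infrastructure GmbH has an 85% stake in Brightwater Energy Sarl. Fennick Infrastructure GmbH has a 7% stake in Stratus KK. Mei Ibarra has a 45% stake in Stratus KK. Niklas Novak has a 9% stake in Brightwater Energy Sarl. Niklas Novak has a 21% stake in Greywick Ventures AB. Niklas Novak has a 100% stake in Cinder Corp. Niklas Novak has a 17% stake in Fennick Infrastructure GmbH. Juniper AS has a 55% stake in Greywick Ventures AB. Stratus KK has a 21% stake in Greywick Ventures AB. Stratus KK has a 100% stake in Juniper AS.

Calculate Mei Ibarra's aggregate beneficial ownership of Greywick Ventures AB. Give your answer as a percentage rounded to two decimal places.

38.62%

Mei reaches Greywick along 4 paths.
Via Fennick → Stratus → Juniper: 83% × 7% × 100% × 55% = 3.1955%.
Via Stratus → Juniper: 45% × 100% × 55% = 24.75%.
Via Fennick → Stratus: 83% × 7% × 21% = 1.2201%.
Via Stratus: 45% × 21% = 9.45%.
Total: 3.1955% + 24.75% + 1.2201% + 9.45% = 38.6156%.
Rounded: 38.62%.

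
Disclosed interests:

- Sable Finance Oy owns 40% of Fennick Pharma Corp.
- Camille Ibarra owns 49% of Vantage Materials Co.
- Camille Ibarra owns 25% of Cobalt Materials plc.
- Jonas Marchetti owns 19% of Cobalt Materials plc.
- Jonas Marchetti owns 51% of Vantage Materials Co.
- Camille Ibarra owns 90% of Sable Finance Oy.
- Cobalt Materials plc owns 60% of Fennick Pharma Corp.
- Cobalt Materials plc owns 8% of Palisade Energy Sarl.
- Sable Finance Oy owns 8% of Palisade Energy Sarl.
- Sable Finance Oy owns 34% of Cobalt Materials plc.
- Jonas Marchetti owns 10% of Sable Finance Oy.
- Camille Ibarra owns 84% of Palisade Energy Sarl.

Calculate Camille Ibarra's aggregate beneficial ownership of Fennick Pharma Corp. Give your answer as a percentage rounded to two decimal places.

Camille reaches Fennick along 3 paths.
Via Cobalt: 25% × 60% = 15%.
Via Sable → Cobalt: 90% × 34% × 60% = 18.36%.
Via Sable: 90% × 40% = 36%.
Total: 15% + 18.36% + 36% = 69.36%.

69.36%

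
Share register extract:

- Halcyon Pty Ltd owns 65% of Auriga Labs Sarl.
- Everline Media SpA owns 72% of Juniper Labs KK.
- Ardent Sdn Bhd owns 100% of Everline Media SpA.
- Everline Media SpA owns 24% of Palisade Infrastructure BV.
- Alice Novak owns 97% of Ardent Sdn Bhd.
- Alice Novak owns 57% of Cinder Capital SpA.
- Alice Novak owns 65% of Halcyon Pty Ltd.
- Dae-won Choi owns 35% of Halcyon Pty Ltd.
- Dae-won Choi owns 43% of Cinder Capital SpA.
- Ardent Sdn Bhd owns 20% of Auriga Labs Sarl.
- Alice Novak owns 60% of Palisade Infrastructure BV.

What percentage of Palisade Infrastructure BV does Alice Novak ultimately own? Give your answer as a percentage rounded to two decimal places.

83.28%

Alice reaches Palisade along 2 paths.
Direct stake: 60% = 60%.
Via Ardent → Everline: 97% × 100% × 24% = 23.28%.
Total: 60% + 23.28% = 83.28%.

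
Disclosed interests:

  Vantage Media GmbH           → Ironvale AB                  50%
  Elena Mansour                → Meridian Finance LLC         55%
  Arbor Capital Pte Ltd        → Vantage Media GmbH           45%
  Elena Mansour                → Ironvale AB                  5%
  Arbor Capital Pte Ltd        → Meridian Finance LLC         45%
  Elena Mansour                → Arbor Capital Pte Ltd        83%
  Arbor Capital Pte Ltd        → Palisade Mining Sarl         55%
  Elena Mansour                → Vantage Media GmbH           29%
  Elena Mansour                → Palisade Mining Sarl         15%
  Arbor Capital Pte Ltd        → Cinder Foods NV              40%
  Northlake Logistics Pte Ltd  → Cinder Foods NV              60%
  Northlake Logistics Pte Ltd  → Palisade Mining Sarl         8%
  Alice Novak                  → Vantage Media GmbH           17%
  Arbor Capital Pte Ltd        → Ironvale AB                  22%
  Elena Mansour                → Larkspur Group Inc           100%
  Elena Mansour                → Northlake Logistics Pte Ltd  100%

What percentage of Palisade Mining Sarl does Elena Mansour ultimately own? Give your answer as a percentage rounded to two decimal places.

Elena reaches Palisade along 3 paths.
Via Northlake: 100% × 8% = 8%.
Direct stake: 15% = 15%.
Via Arbor: 83% × 55% = 45.65%.
Total: 8% + 15% + 45.65% = 68.65%.

68.65%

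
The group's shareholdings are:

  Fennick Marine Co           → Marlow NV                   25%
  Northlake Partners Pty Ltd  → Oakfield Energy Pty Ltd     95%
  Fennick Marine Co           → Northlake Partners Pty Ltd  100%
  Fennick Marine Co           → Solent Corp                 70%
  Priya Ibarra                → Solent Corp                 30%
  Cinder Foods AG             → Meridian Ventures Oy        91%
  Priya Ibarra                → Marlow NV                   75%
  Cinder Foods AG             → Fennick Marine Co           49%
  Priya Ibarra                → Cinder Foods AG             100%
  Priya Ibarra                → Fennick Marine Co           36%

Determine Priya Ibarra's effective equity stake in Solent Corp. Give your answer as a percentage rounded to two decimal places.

Priya reaches Solent along 3 paths.
Via Fennick: 36% × 70% = 25.2%.
Via Cinder → Fennick: 100% × 49% × 70% = 34.3%.
Direct stake: 30% = 30%.
Total: 25.2% + 34.3% + 30% = 89.5%.
Rounded: 89.50%.

89.50%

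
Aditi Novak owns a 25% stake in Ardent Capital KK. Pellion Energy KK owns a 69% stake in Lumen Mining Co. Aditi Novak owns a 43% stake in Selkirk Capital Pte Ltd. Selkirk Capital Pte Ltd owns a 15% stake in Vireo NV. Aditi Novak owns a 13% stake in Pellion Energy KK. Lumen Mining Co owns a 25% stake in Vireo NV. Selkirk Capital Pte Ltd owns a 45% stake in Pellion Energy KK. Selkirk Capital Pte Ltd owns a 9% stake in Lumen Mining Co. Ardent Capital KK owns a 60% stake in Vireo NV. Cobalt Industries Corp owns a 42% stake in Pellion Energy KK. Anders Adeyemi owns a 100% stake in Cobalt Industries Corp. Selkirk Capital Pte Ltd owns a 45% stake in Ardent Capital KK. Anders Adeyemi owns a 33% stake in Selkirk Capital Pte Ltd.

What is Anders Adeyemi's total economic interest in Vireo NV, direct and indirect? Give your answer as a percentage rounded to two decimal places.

24.41%

Anders reaches Vireo along 5 paths.
Via Selkirk: 33% × 15% = 4.95%.
Via Selkirk → Ardent: 33% × 45% × 60% = 8.91%.
Via Selkirk → Lumen: 33% × 9% × 25% = 0.7425%.
Via Selkirk → Pellion → Lumen: 33% × 45% × 69% × 25% = 2.561625%.
Via Cobalt → Pellion → Lumen: 100% × 42% × 69% × 25% = 7.245%.
Total: 4.95% + 8.91% + 0.7425% + 2.561625% + 7.245% = 24.409125%.
Rounded: 24.41%.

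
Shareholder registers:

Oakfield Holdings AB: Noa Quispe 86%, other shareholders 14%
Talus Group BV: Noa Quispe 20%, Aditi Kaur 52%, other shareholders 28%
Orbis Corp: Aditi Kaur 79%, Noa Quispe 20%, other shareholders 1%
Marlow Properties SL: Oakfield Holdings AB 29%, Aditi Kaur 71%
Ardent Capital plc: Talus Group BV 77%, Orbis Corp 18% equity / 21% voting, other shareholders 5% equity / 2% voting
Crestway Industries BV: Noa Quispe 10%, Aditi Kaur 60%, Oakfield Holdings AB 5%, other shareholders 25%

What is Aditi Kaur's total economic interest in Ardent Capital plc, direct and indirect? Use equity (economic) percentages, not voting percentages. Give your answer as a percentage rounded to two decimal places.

Aditi reaches Ardent along 2 paths.
Via Talus: 52% × 77% = 40.04%.
Via Orbis: 79% × 18% = 14.22%.
Total: 40.04% + 14.22% = 54.26%.

54.26%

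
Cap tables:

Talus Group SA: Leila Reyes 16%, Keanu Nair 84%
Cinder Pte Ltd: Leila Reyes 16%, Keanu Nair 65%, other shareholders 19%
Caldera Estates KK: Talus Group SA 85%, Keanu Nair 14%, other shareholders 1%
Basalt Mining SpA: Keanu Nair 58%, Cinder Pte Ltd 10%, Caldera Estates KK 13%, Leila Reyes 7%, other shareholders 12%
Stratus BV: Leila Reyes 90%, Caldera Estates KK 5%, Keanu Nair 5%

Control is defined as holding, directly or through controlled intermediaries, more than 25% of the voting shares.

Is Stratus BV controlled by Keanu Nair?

No

Keanu holds 84% of Talus, so Keanu controls Talus.
Keanu holds 65% of Cinder, so Keanu controls Cinder.
Talus and Keanu together hold 85% + 14% = 99% of Caldera, so Keanu controls Caldera.
Keanu and Cinder and Caldera together hold 58% + 10% + 13% = 81% of Basalt, so Keanu controls Basalt.
In Stratus, Keanu's side holds only 5% + 5% = 10%, not > 25%.
So Keanu does not control Stratus.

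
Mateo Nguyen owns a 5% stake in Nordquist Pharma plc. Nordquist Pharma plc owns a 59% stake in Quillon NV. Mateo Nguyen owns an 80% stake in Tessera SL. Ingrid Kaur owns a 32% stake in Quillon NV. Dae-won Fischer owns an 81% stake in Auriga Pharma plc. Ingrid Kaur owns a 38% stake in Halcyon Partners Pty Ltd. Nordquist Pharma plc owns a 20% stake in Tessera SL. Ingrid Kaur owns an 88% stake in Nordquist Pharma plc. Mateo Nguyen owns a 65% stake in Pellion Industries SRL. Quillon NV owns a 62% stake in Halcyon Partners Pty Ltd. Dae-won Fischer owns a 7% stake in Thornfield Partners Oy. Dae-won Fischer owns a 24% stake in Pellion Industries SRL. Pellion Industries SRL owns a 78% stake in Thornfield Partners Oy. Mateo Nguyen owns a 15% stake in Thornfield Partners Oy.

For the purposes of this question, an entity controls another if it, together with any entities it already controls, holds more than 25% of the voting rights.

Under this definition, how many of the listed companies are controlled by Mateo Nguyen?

Mateo holds 65% of Pellion, so Mateo controls Pellion.
Pellion and Mateo together hold 78% + 15% = 93% of Thornfield, so Mateo controls Thornfield.
Mateo holds 80% of Tessera, so Mateo controls Tessera.
No other company's threshold is met.
Mateo controls 3 companies.

3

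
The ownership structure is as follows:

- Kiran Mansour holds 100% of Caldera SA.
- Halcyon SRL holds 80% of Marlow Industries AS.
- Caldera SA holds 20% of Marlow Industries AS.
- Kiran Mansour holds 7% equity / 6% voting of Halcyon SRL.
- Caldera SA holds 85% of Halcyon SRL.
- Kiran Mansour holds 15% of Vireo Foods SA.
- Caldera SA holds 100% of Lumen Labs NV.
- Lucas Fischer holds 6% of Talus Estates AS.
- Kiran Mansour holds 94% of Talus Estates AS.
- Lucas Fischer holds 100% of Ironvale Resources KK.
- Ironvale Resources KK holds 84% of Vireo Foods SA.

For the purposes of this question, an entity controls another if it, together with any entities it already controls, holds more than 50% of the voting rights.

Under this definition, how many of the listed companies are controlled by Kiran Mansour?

Kiran holds 94% of Talus, so Kiran controls Talus.
Kiran holds 100% of Caldera, so Kiran controls Caldera.
Caldera and Kiran together hold 85% + 6% = 91% of Halcyon, so Kiran controls Halcyon.
Caldera and Halcyon together hold 20% + 80% = 100% of Marlow, so Kiran controls Marlow.
Caldera holds 100% of Lumen, so Kiran controls Lumen.
No other company's threshold is met.
Kiran controls 5 companies.

5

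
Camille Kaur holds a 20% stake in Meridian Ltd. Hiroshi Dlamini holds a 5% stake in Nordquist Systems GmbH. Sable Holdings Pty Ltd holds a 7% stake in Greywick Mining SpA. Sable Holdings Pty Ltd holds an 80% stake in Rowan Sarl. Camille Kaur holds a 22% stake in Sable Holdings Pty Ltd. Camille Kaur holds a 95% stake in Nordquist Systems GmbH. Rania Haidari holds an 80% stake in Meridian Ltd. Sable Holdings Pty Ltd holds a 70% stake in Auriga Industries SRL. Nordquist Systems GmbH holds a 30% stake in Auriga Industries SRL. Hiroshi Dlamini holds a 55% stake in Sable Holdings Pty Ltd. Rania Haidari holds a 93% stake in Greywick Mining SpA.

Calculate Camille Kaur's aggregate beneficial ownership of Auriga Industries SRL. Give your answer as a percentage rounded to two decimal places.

43.90%

Camille reaches Auriga along 2 paths.
Via Nordquist: 95% × 30% = 28.5%.
Via Sable: 22% × 70% = 15.4%.
Total: 28.5% + 15.4% = 43.9%.
Rounded: 43.90%.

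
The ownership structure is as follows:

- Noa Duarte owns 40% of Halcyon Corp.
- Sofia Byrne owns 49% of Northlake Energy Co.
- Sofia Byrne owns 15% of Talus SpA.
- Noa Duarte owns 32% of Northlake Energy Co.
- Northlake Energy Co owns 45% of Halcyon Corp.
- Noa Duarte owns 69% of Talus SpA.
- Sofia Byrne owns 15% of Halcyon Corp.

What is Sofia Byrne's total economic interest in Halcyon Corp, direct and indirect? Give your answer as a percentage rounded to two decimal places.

Sofia reaches Halcyon along 2 paths.
Via Northlake: 49% × 45% = 22.05%.
Direct stake: 15% = 15%.
Total: 22.05% + 15% = 37.05%.

37.05%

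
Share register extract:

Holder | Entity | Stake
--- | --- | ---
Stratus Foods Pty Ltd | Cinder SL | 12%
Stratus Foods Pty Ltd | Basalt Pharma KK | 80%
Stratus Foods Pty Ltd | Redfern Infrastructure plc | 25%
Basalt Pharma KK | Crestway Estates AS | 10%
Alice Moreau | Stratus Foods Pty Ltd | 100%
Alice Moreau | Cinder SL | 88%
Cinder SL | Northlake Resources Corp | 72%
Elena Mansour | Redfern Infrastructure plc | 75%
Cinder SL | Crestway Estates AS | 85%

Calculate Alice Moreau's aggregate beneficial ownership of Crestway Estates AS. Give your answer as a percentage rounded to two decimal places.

Alice reaches Crestway along 3 paths.
Via Stratus → Basalt: 100% × 80% × 10% = 8%.
Via Cinder: 88% × 85% = 74.8%.
Via Stratus → Cinder: 100% × 12% × 85% = 10.2%.
Total: 8% + 74.8% + 10.2% = 93%.
Rounded: 93.00%.

93.00%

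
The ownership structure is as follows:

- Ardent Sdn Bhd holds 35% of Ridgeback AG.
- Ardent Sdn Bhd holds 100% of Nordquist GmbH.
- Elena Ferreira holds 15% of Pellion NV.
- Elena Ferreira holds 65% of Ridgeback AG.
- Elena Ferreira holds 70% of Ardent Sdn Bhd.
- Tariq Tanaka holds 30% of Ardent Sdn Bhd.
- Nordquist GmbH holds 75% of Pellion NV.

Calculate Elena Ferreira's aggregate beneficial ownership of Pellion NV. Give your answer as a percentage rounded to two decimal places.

Elena reaches Pellion along 2 paths.
Via Ardent → Nordquist: 70% × 100% × 75% = 52.5%.
Direct stake: 15% = 15%.
Total: 52.5% + 15% = 67.5%.
Rounded: 67.50%.

67.50%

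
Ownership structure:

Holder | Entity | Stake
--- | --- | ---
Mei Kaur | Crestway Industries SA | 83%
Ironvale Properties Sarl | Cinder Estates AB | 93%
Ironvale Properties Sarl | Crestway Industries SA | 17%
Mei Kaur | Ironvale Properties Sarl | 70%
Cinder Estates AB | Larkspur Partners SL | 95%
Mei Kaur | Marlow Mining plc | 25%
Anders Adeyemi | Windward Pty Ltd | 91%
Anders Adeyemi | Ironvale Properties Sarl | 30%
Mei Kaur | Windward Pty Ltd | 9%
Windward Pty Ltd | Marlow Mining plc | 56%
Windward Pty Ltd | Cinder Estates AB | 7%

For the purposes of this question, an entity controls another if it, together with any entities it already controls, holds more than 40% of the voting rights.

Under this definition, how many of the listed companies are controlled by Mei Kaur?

4

Mei holds 70% of Ironvale, so Mei controls Ironvale.
Ironvale holds 93% of Cinder, so Mei controls Cinder.
Mei and Ironvale together hold 83% + 17% = 100% of Crestway, so Mei controls Crestway.
Cinder holds 95% of Larkspur, so Mei controls Larkspur.
No other company's threshold is met.
Mei controls 4 companies.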